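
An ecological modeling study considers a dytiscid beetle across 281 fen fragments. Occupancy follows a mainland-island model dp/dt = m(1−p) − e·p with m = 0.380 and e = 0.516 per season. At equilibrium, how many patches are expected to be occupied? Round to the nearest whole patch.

p* = m/(m+e) = 0.380/0.8960 = 0.4241.
Expected occupied patches = N × p* = 281 × 0.4241 = 119.17 ≈ 119.

119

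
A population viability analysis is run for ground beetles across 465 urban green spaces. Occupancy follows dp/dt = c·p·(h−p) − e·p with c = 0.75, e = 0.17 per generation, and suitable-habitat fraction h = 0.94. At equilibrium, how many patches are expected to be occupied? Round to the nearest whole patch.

332

p* = h − e/c = 0.94 − 0.2267 = 0.7133.
Expected occupied patches = N × p* = 465 × 0.7133 = 331.70 ≈ 332.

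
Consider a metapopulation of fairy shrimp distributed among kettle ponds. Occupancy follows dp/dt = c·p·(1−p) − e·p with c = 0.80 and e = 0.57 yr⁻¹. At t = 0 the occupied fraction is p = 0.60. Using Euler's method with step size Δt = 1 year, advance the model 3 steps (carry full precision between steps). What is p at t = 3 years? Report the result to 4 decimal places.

Update rule: p ← p + [c·p·(1−p) − e·p]·Δt with Δt = 1.
step 1: Δp = -0.15000, p = 0.45000
step 2: Δp = -0.05850, p = 0.39150
step 3: Δp = -0.03257, p = 0.35893

0.3589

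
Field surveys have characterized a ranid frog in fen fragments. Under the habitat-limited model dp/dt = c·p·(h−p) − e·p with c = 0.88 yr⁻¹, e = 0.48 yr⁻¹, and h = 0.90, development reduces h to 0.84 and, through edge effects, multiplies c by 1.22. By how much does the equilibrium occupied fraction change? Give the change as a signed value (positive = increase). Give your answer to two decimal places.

0.04

Before: p* = h − e/c = 0.90 − 0.48/0.88 = 0.90 − 0.5455 = 0.3545.
After: c = 1.0736, e = 0.48, h = 0.84; p* = 0.84 − 0.48/1.0736 = 0.3929.
Δp* = 0.3929 − 0.3545 = +0.0384.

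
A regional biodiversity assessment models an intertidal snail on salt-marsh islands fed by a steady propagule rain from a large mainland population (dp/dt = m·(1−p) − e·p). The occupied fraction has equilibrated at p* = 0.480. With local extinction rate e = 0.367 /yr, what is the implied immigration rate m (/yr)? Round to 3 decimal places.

0.339

At equilibrium m(1−p*) = e·p*, so m = e·p*/(1−p*).
m = 0.367 × 0.480 / 0.5200 = 0.1762/0.5200 = 0.3388.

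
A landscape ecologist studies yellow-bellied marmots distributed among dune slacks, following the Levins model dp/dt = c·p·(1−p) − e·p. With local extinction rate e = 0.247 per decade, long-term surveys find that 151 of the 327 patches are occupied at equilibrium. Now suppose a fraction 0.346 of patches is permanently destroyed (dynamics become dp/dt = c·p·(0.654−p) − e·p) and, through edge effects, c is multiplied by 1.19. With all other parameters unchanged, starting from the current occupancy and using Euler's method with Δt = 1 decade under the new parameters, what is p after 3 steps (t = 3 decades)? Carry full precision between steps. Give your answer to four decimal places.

Observed p* = 151/327 = 0.46177.
Balance c(1−p*) = e gives c = e/(1 − 0.46177) = 0.247/0.53823 = 0.45891.
Starting from p₀ = 0.46177; update p ← p + (dp/dt)·Δt with the new parameters.
p: 0.46177 → 0.39619  (Δp = -0.06558)
p: 0.39619 → 0.35411  (Δp = -0.04208)
p: 0.35411 → 0.32464  (Δp = -0.02947)

0.3246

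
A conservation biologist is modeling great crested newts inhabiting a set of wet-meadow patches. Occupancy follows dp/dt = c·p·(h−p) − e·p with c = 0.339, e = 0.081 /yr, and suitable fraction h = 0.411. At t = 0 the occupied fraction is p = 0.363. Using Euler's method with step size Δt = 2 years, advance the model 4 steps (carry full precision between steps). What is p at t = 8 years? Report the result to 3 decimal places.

0.247

Update rule: p ← p + [c·p·(h−p) − e·p]·Δt with Δt = 2.
t = 2: p = 0.36300 + (-0.04699) = 0.31601
t = 4: p = 0.31601 + (-0.03084) = 0.28517
t = 6: p = 0.28517 + (-0.02187) = 0.26330
t = 8: p = 0.26330 + (-0.01629) = 0.24701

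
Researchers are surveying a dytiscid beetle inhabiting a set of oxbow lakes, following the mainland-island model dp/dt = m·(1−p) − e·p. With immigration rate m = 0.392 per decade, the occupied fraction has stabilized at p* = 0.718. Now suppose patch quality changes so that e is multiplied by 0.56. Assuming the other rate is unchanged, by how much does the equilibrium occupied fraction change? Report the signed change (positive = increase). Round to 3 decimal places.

0.102

Balance m(1−p*) = e·p* gives e = m(1−p*)/p* = 0.392×0.28200/0.71800 = 0.15396.
New p* = m/(m+e) = 0.39200/(0.39200+0.08622) = 0.81971.
Δp* = 0.81971 − 0.71800 = +0.10171.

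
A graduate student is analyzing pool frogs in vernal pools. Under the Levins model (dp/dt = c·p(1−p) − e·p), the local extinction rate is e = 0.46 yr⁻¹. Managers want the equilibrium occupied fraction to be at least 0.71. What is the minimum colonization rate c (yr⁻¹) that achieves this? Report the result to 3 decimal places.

p* = 1 − e/c ≥ 0.71 requires e/c ≤ 0.2900, i.e. c ≥ e/0.2900.
c_min = 0.46/0.2900 = 1.5862.

1.586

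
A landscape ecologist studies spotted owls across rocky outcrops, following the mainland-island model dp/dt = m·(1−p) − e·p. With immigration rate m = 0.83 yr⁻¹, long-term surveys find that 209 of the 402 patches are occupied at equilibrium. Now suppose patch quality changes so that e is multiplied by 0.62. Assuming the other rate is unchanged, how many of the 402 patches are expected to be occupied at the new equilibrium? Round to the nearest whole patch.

Observed p* = 209/402 = 0.51990.
Balance m(1−p*) = e·p* gives e = m(1−p*)/p* = 0.83×0.48010/0.51990 = 0.76646.
New p* = m/(m+e) = 0.83000/(0.83000+0.47521) = 0.63591.
Expected occupied = 402 × 0.63591 = 255.64 ≈ 256.

256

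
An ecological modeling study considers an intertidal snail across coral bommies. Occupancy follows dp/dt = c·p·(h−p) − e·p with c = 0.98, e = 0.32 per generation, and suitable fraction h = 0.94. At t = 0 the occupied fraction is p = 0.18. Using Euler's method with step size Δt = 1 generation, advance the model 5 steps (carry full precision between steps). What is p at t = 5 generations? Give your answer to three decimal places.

0.563

Update rule: p ← p + [c·p·(h−p) − e·p]·Δt with Δt = 1.
t = 1: p = 0.18000 + (+0.07646) = 0.25646
t = 2: p = 0.25646 + (+0.08973) = 0.34619
t = 3: p = 0.34619 + (+0.09068) = 0.43687
t = 4: p = 0.43687 + (+0.07561) = 0.51248
t = 5: p = 0.51248 + (+0.05072) = 0.56320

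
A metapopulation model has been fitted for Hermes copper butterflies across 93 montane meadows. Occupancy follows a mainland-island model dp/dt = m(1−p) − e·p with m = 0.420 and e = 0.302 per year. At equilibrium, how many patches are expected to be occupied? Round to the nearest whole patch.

p* = m/(m+e) = 0.420/0.7220 = 0.5817.
Expected occupied patches = N × p* = 93 × 0.5817 = 54.10 ≈ 54.

54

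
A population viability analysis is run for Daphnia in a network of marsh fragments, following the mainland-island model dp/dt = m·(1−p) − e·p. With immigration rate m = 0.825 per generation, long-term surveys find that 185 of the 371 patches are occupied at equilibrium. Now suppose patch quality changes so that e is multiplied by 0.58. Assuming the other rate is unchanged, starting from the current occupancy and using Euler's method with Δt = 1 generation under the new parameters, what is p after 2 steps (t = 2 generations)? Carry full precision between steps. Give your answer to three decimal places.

Observed p* = 185/371 = 0.49865.
Balance m(1−p*) = e·p* gives e = m(1−p*)/p* = 0.825×0.50135/0.49865 = 0.82946.
Starting from p₀ = 0.49865; update p ← p + (dp/dt)·Δt with the new parameters.
step 1: Δp = +0.17372, p = 0.67237
step 2: Δp = -0.05317, p = 0.61920

0.619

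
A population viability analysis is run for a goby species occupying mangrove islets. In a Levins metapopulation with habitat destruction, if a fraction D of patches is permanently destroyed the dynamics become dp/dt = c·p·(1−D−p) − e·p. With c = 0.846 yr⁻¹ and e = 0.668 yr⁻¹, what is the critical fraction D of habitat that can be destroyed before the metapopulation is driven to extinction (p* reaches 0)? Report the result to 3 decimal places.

0.210

The nontrivial equilibrium is p* = (1−D) − e/c; extinction occurs when this hits zero.
So D_crit = 1 − e/c = 1 − 0.668/0.846 = 1 − 0.7896 = 0.2104.
This equals the undisturbed p*, a classic result of Lande's extension.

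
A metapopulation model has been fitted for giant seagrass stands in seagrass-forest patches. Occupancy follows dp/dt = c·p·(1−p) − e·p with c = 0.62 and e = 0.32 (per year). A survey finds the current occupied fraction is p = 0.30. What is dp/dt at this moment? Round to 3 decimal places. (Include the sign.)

0.034

Colonization term: c·p·(1−p) = 0.62×0.30×0.7000 = 0.13020.
Extinction term: e·p = 0.09600.
dp/dt = 0.13020 − 0.09600 = 0.03420.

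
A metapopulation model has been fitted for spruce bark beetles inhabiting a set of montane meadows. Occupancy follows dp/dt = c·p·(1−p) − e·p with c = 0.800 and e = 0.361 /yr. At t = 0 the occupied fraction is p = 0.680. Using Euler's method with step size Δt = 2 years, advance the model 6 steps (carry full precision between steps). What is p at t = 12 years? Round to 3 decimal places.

0.549

Update rule: p ← p + [c·p·(1−p) − e·p]·Δt with Δt = 2.
step 1: Δp = -0.14280, p = 0.53720
step 2: Δp = +0.00993, p = 0.54713
step 3: Δp = +0.00142, p = 0.54855
step 4: Δp = +0.00018, p = 0.54873
step 5: Δp = +0.00002, p = 0.54875
step 6: Δp = +0.00000, p = 0.54875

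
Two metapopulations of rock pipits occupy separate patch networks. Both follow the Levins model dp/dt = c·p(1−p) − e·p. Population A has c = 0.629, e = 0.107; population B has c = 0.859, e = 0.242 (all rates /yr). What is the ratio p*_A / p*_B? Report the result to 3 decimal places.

1.155

A: p*_A = 1 − 0.107/0.629 = 0.8299.
B: p*_B = 1 − 0.242/0.859 = 0.7183.
p*_A / p*_B = 0.8299/0.7183 = 1.1554.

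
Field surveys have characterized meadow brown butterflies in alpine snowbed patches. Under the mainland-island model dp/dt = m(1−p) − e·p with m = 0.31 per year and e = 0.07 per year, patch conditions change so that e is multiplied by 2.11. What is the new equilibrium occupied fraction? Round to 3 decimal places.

Before: p* = 0.31/(0.31+0.07) = 0.8158.
After: m = 0.31, e = 0.1477; p* = 0.31/0.4577 = 0.6773.

0.677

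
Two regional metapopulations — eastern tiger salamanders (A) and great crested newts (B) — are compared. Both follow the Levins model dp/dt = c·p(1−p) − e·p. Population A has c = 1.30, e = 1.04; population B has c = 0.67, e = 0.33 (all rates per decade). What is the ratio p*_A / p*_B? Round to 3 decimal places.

A: p*_A = 1 − 1.04/1.30 = 0.2000.
B: p*_B = 1 − 0.33/0.67 = 0.5075.
p*_A / p*_B = 0.2000/0.5075 = 0.3941.

0.394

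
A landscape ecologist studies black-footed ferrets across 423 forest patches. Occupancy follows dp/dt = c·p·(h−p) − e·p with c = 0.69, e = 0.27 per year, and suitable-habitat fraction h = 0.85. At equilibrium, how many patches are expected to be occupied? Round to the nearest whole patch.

p* = h − e/c = 0.85 − 0.3913 = 0.4587.
Expected occupied patches = N × p* = 423 × 0.4587 = 194.03 ≈ 194.

194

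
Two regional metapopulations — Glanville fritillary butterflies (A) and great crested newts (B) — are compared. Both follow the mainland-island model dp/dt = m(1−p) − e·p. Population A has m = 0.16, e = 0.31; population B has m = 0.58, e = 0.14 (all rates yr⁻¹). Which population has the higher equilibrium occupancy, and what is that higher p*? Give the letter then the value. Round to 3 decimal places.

A: p*_A = m/(m+e) = 0.16/0.4700 = 0.3404.
B: p*_B = 0.58/0.7200 = 0.8056.
B is higher at 0.8056.

B, 0.806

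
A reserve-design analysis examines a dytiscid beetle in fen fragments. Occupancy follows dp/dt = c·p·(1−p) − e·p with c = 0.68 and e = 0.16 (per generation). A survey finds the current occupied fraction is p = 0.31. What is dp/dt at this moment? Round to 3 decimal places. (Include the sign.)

Colonization term: c·p·(1−p) = 0.68×0.31×0.6900 = 0.14545.
Extinction term: e·p = 0.04960.
dp/dt = 0.14545 − 0.04960 = 0.09585.

0.096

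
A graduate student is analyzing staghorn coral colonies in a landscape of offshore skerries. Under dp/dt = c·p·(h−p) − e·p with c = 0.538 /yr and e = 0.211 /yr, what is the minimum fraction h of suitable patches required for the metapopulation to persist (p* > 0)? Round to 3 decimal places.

0.392

p* = h − e/c is positive only when h > e/c.
h_min = e/c = 0.211/0.538 = 0.3922.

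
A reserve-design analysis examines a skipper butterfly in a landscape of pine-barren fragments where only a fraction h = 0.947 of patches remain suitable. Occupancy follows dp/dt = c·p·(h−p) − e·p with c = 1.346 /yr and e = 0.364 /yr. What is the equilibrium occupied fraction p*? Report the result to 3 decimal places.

Setting dp/dt = 0 and dividing by p* gives c·(h−p*) = e.
So p* = h − e/c = 0.947 − 0.364/1.346 = 0.947 − 0.2704 = 0.6766.

0.677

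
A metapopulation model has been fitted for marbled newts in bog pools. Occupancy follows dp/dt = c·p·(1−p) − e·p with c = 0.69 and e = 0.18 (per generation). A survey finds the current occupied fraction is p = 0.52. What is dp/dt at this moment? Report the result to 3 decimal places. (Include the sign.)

Colonization term: c·p·(1−p) = 0.69×0.52×0.4800 = 0.17222.
Extinction term: e·p = 0.09360.
dp/dt = 0.17222 − 0.09360 = 0.07862.

0.079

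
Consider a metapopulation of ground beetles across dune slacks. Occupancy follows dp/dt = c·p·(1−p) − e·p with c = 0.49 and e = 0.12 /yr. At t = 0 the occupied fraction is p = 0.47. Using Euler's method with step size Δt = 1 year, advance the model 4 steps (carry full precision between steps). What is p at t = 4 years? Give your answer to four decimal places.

Update rule: p ← p + [c·p·(1−p) − e·p]·Δt with Δt = 1.
step 1: Δp = +0.06566, p = 0.53566
step 2: Δp = +0.05760, p = 0.59326
step 3: Δp = +0.04705, p = 0.64030
step 4: Δp = +0.03602, p = 0.67632

0.6763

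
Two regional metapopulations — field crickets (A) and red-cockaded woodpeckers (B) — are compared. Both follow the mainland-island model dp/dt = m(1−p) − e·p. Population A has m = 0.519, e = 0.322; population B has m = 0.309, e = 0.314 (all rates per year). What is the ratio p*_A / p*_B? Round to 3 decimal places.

A: p*_A = m/(m+e) = 0.519/0.8410 = 0.6171.
B: p*_B = 0.309/0.6230 = 0.4960.
p*_A / p*_B = 0.6171/0.4960 = 1.2442.

1.244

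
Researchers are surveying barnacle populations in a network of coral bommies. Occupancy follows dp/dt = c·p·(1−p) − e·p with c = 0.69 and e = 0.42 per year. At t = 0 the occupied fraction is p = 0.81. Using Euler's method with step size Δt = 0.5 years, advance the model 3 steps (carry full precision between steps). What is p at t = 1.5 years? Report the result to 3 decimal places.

Update rule: p ← p + [c·p·(1−p) − e·p]·Δt with Δt = 0.5.
p: 0.81000 → 0.69300  (Δp = -0.11700)
p: 0.69300 → 0.62087  (Δp = -0.07213)
p: 0.62087 → 0.57169  (Δp = -0.04917)

0.572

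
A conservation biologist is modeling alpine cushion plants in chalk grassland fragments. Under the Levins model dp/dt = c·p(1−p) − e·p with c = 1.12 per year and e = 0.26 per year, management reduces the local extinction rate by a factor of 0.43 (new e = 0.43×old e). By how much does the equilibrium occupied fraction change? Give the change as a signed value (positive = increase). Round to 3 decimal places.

0.132

Before: p* = 1 − 0.26/1.12 = 0.7679.
After the change, c = 1.12, e = 0.1118, so p* = 1 − 0.1118/1.12 = 0.9002.
Δp* = 0.9002 − 0.7679 = +0.1323.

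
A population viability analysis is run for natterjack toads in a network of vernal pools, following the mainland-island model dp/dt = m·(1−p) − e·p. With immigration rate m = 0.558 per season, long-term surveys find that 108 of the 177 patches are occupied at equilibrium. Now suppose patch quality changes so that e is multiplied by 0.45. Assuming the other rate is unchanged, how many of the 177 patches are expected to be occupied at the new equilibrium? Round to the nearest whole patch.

Observed p* = 108/177 = 0.61017.
Balance m(1−p*) = e·p* gives e = m(1−p*)/p* = 0.558×0.38983/0.61017 = 0.35650.
New p* = m/(m+e) = 0.55800/(0.55800+0.16042) = 0.77670.
Expected occupied = 177 × 0.77670 = 137.48 ≈ 137.

137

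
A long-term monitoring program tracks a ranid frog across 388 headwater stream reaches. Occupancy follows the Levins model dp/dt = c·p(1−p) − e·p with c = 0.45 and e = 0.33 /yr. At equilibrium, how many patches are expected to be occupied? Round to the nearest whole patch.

103

p* = 1 − e/c = 1 − 0.33/0.45 = 0.2667.
Expected occupied patches = N × p* = 388 × 0.2667 = 103.47 ≈ 103.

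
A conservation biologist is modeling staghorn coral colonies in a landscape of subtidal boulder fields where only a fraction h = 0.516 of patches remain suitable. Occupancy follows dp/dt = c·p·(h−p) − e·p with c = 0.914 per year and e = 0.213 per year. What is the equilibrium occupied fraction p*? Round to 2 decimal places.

0.28

Setting dp/dt = 0 and dividing by p* gives c·(h−p*) = e.
So p* = h − e/c = 0.516 − 0.213/0.914 = 0.516 − 0.2330 = 0.2830.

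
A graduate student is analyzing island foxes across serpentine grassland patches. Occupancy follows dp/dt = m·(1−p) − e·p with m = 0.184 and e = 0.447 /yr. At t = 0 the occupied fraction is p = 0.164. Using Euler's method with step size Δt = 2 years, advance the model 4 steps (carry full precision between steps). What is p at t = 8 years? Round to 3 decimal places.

0.291

Update rule: p ← p + [m·(1−p) − e·p]·Δt with Δt = 2.
  1  |  dp/dt·Δt = +0.161032  |  p_1 = 0.325032
  2  |  dp/dt·Δt = -0.042190  |  p_2 = 0.282842
  3  |  dp/dt·Δt = +0.011054  |  p_3 = 0.293895
  4  |  dp/dt·Δt = -0.002896  |  p_4 = 0.290999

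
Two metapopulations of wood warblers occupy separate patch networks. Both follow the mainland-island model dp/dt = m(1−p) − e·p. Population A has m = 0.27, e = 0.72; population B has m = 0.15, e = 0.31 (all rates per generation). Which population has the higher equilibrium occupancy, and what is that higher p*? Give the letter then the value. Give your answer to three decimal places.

A: p*_A = m/(m+e) = 0.27/0.9900 = 0.2727.
B: p*_B = 0.15/0.4600 = 0.3261.
B is higher at 0.3261.

B, 0.326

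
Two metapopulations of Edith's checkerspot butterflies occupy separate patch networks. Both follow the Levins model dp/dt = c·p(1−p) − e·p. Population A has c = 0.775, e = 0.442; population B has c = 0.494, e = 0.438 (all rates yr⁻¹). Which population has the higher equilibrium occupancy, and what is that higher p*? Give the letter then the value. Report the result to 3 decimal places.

A: p*_A = 1 − 0.442/0.775 = 0.4297.
B: p*_B = 1 − 0.438/0.494 = 0.1134.
A is higher at 0.4297.

A, 0.430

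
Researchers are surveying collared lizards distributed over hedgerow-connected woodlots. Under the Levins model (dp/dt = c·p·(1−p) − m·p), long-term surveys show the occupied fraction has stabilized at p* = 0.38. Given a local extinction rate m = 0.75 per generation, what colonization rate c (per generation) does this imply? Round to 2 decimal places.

1.21

At equilibrium c(1−p*) = m, so c = m/(1−p*).
c = 0.75/(1 − 0.38) = 0.75/0.6200 = 1.2097.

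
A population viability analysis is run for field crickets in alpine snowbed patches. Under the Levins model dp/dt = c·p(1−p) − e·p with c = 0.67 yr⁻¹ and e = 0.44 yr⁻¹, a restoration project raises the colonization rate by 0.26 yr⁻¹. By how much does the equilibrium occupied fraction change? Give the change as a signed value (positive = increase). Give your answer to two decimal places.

Before: p* = 1 − 0.44/0.67 = 0.3433.
After the change, c = 0.93, e = 0.44, so p* = 1 − 0.44/0.93 = 0.5269.
Δp* = 0.5269 − 0.3433 = +0.1836.

0.18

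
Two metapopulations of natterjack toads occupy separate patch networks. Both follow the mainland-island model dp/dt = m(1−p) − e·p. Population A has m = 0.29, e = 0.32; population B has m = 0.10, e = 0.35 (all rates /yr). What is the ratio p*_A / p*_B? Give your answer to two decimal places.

A: p*_A = m/(m+e) = 0.29/0.6100 = 0.4754.
B: p*_B = 0.10/0.4500 = 0.2222.
p*_A / p*_B = 0.4754/0.2222 = 2.1393.

2.14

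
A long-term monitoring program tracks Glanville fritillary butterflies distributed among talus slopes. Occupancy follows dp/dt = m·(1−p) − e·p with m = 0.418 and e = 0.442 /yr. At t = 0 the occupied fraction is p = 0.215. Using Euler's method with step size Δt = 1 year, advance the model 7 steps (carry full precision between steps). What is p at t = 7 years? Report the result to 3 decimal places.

0.486

Update rule: p ← p + [m·(1−p) − e·p]·Δt with Δt = 1.
  1  |  dp/dt·Δt = +0.233100  |  p_1 = 0.448100
  2  |  dp/dt·Δt = +0.032634  |  p_2 = 0.480734
  3  |  dp/dt·Δt = +0.004569  |  p_3 = 0.485303
  4  |  dp/dt·Δt = +0.000640  |  p_4 = 0.485942
  5  |  dp/dt·Δt = +0.000090  |  p_5 = 0.486032
  6  |  dp/dt·Δt = +0.000013  |  p_6 = 0.486044
  7  |  dp/dt·Δt = +0.000002  |  p_7 = 0.486046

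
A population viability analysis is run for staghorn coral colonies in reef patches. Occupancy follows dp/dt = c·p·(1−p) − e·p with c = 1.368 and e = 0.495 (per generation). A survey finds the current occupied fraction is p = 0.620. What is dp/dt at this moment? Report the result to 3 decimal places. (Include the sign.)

0.015

Colonization term: c·p·(1−p) = 1.368×0.620×0.3800 = 0.32230.
Extinction term: e·p = 0.30690.
dp/dt = 0.32230 − 0.30690 = 0.01540.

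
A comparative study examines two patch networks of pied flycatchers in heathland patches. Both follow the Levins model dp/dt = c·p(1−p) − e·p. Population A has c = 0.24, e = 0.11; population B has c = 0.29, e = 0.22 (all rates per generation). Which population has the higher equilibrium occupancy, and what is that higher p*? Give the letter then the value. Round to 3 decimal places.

A, 0.542

A: p*_A = 1 − 0.11/0.24 = 0.5417.
B: p*_B = 1 − 0.22/0.29 = 0.2414.
A is higher at 0.5417.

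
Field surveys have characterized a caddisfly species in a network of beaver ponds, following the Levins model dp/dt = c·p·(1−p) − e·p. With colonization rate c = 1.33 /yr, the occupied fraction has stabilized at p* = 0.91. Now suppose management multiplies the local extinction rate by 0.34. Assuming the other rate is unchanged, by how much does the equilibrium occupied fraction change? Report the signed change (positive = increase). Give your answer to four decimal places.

Balance c(1−p*) = e gives e = 1.33×(1 − 0.91000) = 0.11970.
New p* = 1 − e/c = 1 − 0.04070/1.33000 = 0.96940.
Δp* = 0.96940 − 0.91000 = +0.05940.

0.0594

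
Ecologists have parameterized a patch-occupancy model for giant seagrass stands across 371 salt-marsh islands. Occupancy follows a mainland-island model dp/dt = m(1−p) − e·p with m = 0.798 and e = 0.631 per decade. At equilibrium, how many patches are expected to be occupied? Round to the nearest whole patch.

207

p* = m/(m+e) = 0.798/1.4290 = 0.5584.
Expected occupied patches = N × p* = 371 × 0.5584 = 207.18 ≈ 207.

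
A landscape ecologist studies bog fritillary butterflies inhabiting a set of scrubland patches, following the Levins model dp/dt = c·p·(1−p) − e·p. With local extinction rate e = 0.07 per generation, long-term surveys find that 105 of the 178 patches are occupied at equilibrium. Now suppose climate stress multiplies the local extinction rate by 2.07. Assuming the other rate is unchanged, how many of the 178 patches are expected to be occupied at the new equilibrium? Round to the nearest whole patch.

27

Observed p* = 105/178 = 0.58989.
Balance c(1−p*) = e gives c = e/(1 − 0.58989) = 0.07/0.41011 = 0.17069.
New p* = 1 − e/c = 1 − 0.14490/0.17069 = 0.15109.
Expected occupied = 178 × 0.15109 = 26.89 ≈ 27.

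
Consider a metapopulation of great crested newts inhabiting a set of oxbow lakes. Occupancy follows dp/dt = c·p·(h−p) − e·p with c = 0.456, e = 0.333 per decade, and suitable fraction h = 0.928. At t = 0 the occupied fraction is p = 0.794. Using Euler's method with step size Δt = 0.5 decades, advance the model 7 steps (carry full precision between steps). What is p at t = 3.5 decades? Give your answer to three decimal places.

0.418

Update rule: p ← p + [c·p·(h−p) − e·p]·Δt with Δt = 0.5.
t = 0.5: p = 0.79400 + (-0.10794) = 0.68606
t = 1: p = 0.68606 + (-0.07638) = 0.60967
t = 1.5: p = 0.60967 + (-0.05726) = 0.55241
t = 2: p = 0.55241 + (-0.04467) = 0.50774
t = 2.5: p = 0.50774 + (-0.03589) = 0.47185
t = 3: p = 0.47185 + (-0.02949) = 0.44236
t = 3.5: p = 0.44236 + (-0.02467) = 0.41769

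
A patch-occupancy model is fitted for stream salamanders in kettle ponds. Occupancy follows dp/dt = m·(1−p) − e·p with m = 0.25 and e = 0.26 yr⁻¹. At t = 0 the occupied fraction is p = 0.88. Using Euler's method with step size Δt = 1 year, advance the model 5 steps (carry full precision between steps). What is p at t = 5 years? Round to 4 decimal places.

0.5012

Update rule: p ← p + [m·(1−p) − e·p]·Δt with Δt = 1.
t = 1: p = 0.88000 + (-0.19880) = 0.68120
t = 2: p = 0.68120 + (-0.09741) = 0.58379
t = 3: p = 0.58379 + (-0.04773) = 0.53606
t = 4: p = 0.53606 + (-0.02339) = 0.51267
t = 5: p = 0.51267 + (-0.01146) = 0.50121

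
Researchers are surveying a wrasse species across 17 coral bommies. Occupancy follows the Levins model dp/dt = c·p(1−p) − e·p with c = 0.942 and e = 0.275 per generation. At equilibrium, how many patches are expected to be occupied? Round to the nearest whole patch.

12

p* = 1 − e/c = 1 − 0.275/0.942 = 0.7081.
Expected occupied patches = N × p* = 17 × 0.7081 = 12.04 ≈ 12.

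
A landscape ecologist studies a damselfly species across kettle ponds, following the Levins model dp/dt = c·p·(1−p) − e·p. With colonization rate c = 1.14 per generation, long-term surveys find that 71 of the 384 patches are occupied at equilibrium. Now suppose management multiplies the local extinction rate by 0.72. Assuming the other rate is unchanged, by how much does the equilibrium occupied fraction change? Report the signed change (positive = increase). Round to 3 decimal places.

0.228

Observed p* = 71/384 = 0.18490.
Balance c(1−p*) = e gives e = 1.14×(1 − 0.18490) = 0.92921.
New p* = 1 − e/c = 1 − 0.66903/1.14000 = 0.41313.
Δp* = 0.41313 − 0.18490 = +0.22823.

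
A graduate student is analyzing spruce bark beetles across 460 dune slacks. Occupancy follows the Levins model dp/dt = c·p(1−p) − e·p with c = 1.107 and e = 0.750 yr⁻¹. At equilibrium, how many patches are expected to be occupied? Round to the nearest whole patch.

p* = 1 − e/c = 1 − 0.750/1.107 = 0.3225.
Expected occupied patches = N × p* = 460 × 0.3225 = 148.35 ≈ 148.

148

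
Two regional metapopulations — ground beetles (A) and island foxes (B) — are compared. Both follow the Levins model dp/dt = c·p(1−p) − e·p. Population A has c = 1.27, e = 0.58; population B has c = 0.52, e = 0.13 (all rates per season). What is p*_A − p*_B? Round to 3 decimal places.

A: p*_A = 1 − 0.58/1.27 = 0.5433.
B: p*_B = 1 − 0.13/0.52 = 0.7500.
p*_A − p*_B = 0.5433 − 0.7500 = -0.2067.

-0.207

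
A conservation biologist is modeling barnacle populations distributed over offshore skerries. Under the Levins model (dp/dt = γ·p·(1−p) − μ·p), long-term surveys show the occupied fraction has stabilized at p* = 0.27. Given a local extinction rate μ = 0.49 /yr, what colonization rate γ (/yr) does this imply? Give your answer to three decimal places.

At equilibrium γ(1−p*) = μ, so γ = μ/(1−p*).
γ = 0.49/(1 − 0.27) = 0.49/0.7300 = 0.6712.

0.671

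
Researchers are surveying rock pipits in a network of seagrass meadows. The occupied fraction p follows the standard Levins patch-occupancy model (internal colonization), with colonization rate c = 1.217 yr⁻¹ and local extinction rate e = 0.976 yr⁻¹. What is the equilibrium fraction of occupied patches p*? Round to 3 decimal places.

0.198

Setting dp/dt = 0 and dividing through by p* gives c·(1−p*) = e.
So p* = 1 − e/c = 1 − 0.976/1.217 = 1 − 0.8020 = 0.1980.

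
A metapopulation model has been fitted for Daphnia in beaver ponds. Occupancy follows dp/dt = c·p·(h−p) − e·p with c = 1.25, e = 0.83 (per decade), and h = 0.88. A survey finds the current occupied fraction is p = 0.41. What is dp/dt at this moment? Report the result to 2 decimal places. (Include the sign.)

-0.10

Colonization term: c·p·(h−p) = 1.25×0.41×0.4700 = 0.24088.
Extinction term: e·p = 0.34030.
dp/dt = 0.24088 − 0.34030 = -0.09942.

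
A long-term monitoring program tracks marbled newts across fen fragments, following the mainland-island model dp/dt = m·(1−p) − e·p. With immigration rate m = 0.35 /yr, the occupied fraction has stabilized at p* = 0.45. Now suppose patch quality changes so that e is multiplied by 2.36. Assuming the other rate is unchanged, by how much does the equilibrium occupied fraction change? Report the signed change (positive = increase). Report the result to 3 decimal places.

Balance m(1−p*) = e·p* gives e = m(1−p*)/p* = 0.35×0.55000/0.45000 = 0.42778.
New p* = m/(m+e) = 0.35000/(0.35000+1.00956) = 0.25744.
Δp* = 0.25744 − 0.45000 = -0.19256.

-0.193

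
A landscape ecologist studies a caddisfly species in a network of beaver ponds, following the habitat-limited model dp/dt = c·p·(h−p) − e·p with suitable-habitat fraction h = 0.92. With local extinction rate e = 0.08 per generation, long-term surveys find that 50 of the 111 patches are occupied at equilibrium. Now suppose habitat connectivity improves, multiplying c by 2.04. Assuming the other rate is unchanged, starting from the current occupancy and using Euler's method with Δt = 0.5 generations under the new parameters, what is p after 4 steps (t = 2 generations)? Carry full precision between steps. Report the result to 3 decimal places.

0.521

Observed p* = 50/111 = 0.45045.
Balance c(h−p*) = e gives c = e/(0.92 − 0.45045) = 0.08/0.46955 = 0.17038.
Starting from p₀ = 0.45045; update p ← p + (dp/dt)·Δt with the new parameters.
step 1: Δp = +0.01874, p = 0.46919
step 2: Δp = +0.01799, p = 0.48718
step 3: Δp = +0.01716, p = 0.50434
step 4: Δp = +0.01626, p = 0.52059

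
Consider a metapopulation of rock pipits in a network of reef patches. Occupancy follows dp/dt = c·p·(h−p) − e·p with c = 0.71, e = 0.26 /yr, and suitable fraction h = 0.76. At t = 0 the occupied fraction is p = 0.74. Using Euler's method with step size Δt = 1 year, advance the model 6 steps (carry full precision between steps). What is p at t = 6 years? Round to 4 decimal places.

0.4148

Update rule: p ← p + [c·p·(h−p) − e·p]·Δt with Δt = 1.
p: 0.74000 → 0.55811  (Δp = -0.18189)
p: 0.55811 → 0.49300  (Δp = -0.06511)
p: 0.49300 → 0.45828  (Δp = -0.03472)
p: 0.45828 → 0.43730  (Δp = -0.02098)
p: 0.43730 → 0.42379  (Δp = -0.01350)
p: 0.42379 → 0.41477  (Δp = -0.00902)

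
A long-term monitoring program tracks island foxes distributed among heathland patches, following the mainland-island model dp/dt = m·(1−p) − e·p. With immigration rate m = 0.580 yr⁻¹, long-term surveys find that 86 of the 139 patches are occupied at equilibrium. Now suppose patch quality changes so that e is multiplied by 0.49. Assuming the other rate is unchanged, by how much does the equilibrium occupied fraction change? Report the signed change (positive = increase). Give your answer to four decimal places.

Observed p* = 86/139 = 0.61871.
Balance m(1−p*) = e·p* gives e = m(1−p*)/p* = 0.580×0.38129/0.61871 = 0.35743.
New p* = m/(m+e) = 0.58000/(0.58000+0.17514) = 0.76807.
Δp* = 0.76807 − 0.61871 = +0.14936.

0.1494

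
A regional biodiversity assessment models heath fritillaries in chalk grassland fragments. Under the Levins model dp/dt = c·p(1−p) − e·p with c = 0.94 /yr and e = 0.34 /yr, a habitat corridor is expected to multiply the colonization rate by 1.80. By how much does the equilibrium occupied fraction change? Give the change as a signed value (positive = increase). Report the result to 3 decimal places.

0.161

Before: p* = 1 − 0.34/0.94 = 0.6383.
After the change, c = 1.692, e = 0.34, so p* = 1 − 0.34/1.692 = 0.7991.
Δp* = 0.7991 − 0.6383 = +0.1608.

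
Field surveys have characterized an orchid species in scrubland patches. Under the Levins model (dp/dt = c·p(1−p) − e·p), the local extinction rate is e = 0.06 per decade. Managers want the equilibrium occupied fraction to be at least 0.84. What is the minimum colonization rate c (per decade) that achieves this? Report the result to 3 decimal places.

0.375

p* = 1 − e/c ≥ 0.84 requires e/c ≤ 0.1600, i.e. c ≥ e/0.1600.
c_min = 0.06/0.1600 = 0.3750.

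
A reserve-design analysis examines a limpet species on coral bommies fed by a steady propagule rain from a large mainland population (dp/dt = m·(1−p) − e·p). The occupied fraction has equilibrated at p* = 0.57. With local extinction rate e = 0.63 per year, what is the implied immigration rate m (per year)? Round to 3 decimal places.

0.835

At equilibrium m(1−p*) = e·p*, so m = e·p*/(1−p*).
m = 0.63 × 0.57 / 0.4300 = 0.3591/0.4300 = 0.8351.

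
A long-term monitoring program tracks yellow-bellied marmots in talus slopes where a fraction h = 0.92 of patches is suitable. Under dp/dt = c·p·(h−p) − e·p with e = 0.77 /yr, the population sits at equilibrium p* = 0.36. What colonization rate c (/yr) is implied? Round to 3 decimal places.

1.375

At equilibrium c(h−p*) = e, so c = e/(h−p*).
c = 0.77/(0.92 − 0.36) = 0.77/0.5600 = 1.3750.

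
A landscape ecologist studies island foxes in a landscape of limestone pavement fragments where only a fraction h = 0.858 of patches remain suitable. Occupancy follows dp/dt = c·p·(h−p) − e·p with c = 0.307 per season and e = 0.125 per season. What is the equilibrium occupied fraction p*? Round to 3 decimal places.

Setting dp/dt = 0 and dividing by p* gives c·(h−p*) = e.
So p* = h − e/c = 0.858 − 0.125/0.307 = 0.858 − 0.4072 = 0.4508.

0.451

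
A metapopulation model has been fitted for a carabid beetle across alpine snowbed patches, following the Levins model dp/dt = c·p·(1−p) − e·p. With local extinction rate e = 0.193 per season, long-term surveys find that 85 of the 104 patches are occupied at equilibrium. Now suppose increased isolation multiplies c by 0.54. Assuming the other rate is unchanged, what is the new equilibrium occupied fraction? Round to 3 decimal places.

0.662

Observed p* = 85/104 = 0.81731.
Balance c(1−p*) = e gives c = e/(1 − 0.81731) = 0.193/0.18269 = 1.05643.
New p* = 1 − e/c = 1 − 0.19300/0.57047 = 0.66168.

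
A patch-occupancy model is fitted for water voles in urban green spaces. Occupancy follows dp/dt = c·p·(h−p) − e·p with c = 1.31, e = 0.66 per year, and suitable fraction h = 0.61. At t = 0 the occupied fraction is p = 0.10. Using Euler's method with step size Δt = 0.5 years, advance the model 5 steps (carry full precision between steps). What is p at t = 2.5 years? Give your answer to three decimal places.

Update rule: p ← p + [c·p·(h−p) − e·p]·Δt with Δt = 0.5.
  1  |  dp/dt·Δt = +0.000405  |  p_1 = 0.100405
  2  |  dp/dt·Δt = +0.000380  |  p_2 = 0.100785
  3  |  dp/dt·Δt = +0.000356  |  p_3 = 0.101141
  4  |  dp/dt·Δt = +0.000334  |  p_4 = 0.101475
  5  |  dp/dt·Δt = +0.000313  |  p_5 = 0.101788

0.102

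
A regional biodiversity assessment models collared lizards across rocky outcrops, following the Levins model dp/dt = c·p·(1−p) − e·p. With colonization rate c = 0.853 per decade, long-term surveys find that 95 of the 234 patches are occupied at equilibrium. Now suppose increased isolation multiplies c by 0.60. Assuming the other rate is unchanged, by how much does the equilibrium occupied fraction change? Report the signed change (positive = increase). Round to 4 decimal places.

-0.3960

Observed p* = 95/234 = 0.40598.
Balance c(1−p*) = e gives e = 0.853×(1 − 0.40598) = 0.50670.
New p* = 1 − e/c = 1 − 0.50670/0.51180 = 0.00996.
Δp* = 0.00996 − 0.40598 = -0.39602.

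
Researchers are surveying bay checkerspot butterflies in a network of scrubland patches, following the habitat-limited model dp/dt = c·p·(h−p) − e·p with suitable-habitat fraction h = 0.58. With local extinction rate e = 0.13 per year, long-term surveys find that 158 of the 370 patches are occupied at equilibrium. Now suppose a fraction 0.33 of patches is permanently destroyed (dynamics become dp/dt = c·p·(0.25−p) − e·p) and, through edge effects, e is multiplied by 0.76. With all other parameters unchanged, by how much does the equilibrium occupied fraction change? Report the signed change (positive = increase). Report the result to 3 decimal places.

-0.293

Observed p* = 158/370 = 0.42703.
Balance c(h−p*) = e gives c = e/(0.58 − 0.42703) = 0.13/0.15297 = 0.84984.
New p* = 0.25 − e/c = 0.25 − 0.09880/0.84984 = 0.13374.
Δp* = 0.13374 − 0.42703 = -0.29329.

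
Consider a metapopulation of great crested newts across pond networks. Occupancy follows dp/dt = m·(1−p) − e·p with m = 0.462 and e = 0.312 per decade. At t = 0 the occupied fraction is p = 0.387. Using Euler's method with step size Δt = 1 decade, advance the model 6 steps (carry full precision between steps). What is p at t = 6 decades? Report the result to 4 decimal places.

0.5969

Update rule: p ← p + [m·(1−p) − e·p]·Δt with Δt = 1.
step 1: Δp = +0.16246, p = 0.54946
step 2: Δp = +0.03672, p = 0.58618
step 3: Δp = +0.00830, p = 0.59448
step 4: Δp = +0.00188, p = 0.59635
step 5: Δp = +0.00042, p = 0.59678
step 6: Δp = +0.00010, p = 0.59687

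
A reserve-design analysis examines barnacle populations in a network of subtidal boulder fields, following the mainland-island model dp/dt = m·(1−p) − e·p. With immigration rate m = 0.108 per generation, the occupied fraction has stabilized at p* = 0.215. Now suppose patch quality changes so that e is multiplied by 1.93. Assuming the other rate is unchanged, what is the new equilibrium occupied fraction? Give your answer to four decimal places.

0.1243

Balance m(1−p*) = e·p* gives e = m(1−p*)/p* = 0.108×0.78500/0.21500 = 0.39433.
New p* = m/(m+e) = 0.10800/(0.10800+0.76106) = 0.12427.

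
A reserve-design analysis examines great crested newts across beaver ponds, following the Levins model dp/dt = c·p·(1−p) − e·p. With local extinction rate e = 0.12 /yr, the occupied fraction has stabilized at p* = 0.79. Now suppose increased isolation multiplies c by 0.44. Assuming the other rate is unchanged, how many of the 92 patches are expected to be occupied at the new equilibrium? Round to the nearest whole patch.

48

Balance c(1−p*) = e gives c = e/(1 − 0.79000) = 0.12/0.21000 = 0.57143.
New p* = 1 − e/c = 1 − 0.12000/0.25143 = 0.52273.
Expected occupied = 92 × 0.52273 = 48.09 ≈ 48.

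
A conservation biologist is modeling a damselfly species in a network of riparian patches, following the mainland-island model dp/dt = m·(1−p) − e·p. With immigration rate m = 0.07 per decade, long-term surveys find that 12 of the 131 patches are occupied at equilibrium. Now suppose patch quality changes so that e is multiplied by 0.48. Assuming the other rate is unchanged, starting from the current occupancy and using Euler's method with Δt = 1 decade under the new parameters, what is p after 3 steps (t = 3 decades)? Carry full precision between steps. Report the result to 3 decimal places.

Observed p* = 12/131 = 0.09160.
Balance m(1−p*) = e·p* gives e = m(1−p*)/p* = 0.07×0.90840/0.09160 = 0.69417.
Starting from p₀ = 0.09160; update p ← p + (dp/dt)·Δt with the new parameters.
  1  |  dp/dt·Δt = +0.033066  |  p_1 = 0.124669
  2  |  dp/dt·Δt = +0.019734  |  p_2 = 0.144402
  3  |  dp/dt·Δt = +0.011777  |  p_3 = 0.156179

0.156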